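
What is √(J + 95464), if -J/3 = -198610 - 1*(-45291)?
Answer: √555421 ≈ 745.27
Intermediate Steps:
J = 459957 (J = -3*(-198610 - 1*(-45291)) = -3*(-198610 + 45291) = -3*(-153319) = 459957)
√(J + 95464) = √(459957 + 95464) = √555421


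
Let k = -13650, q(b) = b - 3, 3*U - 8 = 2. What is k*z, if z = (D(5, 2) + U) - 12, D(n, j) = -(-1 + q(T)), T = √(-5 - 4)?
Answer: 63700 + 40950*I ≈ 63700.0 + 40950.0*I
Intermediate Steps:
T = 3*I (T = √(-9) = 3*I ≈ 3.0*I)
U = 10/3 (U = 8/3 + (⅓)*2 = 8/3 + ⅔ = 10/3 ≈ 3.3333)
q(b) = -3 + b
D(n, j) = 4 - 3*I (D(n, j) = -(-1 + (-3 + 3*I)) = -(-4 + 3*I) = 4 - 3*I)
z = -14/3 - 3*I (z = ((4 - 3*I) + 10/3) - 12 = (22/3 - 3*I) - 12 = -14/3 - 3*I ≈ -4.6667 - 3.0*I)
k*z = -13650*(-14/3 - 3*I) = 63700 + 40950*I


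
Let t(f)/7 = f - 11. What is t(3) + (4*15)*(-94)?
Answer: -5696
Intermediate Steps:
t(f) = -77 + 7*f (t(f) = 7*(f - 11) = 7*(-11 + f) = -77 + 7*f)
t(3) + (4*15)*(-94) = (-77 + 7*3) + (4*15)*(-94) = (-77 + 21) + 60*(-94) = -56 - 5640 = -5696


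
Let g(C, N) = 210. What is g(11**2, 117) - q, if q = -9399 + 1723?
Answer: 7886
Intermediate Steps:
q = -7676
g(11**2, 117) - q = 210 - 1*(-7676) = 210 + 7676 = 7886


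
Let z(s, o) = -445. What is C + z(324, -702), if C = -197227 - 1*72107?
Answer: -269779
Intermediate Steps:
C = -269334 (C = -197227 - 72107 = -269334)
C + z(324, -702) = -269334 - 445 = -269779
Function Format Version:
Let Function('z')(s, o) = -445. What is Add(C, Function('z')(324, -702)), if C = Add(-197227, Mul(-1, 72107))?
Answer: -269779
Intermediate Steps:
C = -269334 (C = Add(-197227, -72107) = -269334)
Add(C, Function('z')(324, -702)) = Add(-269334, -445) = -269779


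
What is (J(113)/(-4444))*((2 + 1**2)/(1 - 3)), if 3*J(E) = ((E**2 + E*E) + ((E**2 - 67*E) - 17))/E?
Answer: 30719/1004344 ≈ 0.030586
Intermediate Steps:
J(E) = (-17 - 67*E + 3*E**2)/(3*E) (J(E) = (((E**2 + E*E) + ((E**2 - 67*E) - 17))/E)/3 = (((E**2 + E**2) + (-17 + E**2 - 67*E))/E)/3 = ((2*E**2 + (-17 + E**2 - 67*E))/E)/3 = ((-17 - 67*E + 3*E**2)/E)/3 = (-17 - 67*E + 3*E**2)/(3*E))
(J(113)/(-4444))*((2 + 1**2)/(1 - 3)) = ((-67/3 + 113 - 17/3/113)/(-4444))*((2 + 1**2)/(1 - 3)) = ((-67/3 + 113 - 17/3*1/113)*(-1/4444))*((2 + 1)/(-2)) = ((-67/3 + 113 - 17/339)*(-1/4444))*(3*(-1/2)) = ((30719/339)*(-1/4444))*(-3/2) = -30719/1506516*(-3/2) = 30719/1004344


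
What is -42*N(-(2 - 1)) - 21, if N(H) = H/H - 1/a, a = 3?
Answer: -49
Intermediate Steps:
N(H) = ⅔ (N(H) = H/H - 1/3 = 1 - 1*⅓ = 1 - ⅓ = ⅔)
-42*N(-(2 - 1)) - 21 = -42*⅔ - 21 = -28 - 21 = -49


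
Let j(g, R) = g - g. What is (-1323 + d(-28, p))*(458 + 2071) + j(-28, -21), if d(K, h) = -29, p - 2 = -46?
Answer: -3419208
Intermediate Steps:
p = -44 (p = 2 - 46 = -44)
j(g, R) = 0
(-1323 + d(-28, p))*(458 + 2071) + j(-28, -21) = (-1323 - 29)*(458 + 2071) + 0 = -1352*2529 + 0 = -3419208 + 0 = -3419208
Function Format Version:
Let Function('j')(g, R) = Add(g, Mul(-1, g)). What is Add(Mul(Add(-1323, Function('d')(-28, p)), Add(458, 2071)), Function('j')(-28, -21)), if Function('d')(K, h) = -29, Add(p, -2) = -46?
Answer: -3419208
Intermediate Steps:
p = -44 (p = Add(2, -46) = -44)
Function('j')(g, R) = 0
Add(Mul(Add(-1323, Function('d')(-28, p)), Add(458, 2071)), Function('j')(-28, -21)) = Add(Mul(Add(-1323, -29), Add(458, 2071)), 0) = Add(Mul(-1352, 2529), 0) = Add(-3419208, 0) = -3419208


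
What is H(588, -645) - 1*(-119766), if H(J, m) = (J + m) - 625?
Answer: 119084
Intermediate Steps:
H(J, m) = -625 + J + m
H(588, -645) - 1*(-119766) = (-625 + 588 - 645) - 1*(-119766) = -682 + 119766 = 119084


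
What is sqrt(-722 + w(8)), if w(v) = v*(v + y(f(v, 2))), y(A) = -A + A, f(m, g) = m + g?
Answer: I*sqrt(658) ≈ 25.652*I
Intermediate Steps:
f(m, g) = g + m
y(A) = 0
w(v) = v**2 (w(v) = v*(v + 0) = v*v = v**2)
sqrt(-722 + w(8)) = sqrt(-722 + 8**2) = sqrt(-722 + 64) = sqrt(-658) = I*sqrt(658)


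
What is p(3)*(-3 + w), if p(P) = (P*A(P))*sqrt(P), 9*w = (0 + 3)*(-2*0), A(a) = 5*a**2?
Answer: -405*sqrt(3) ≈ -701.48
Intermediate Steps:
w = 0 (w = ((0 + 3)*(-2*0))/9 = (3*0)/9 = (1/9)*0 = 0)
p(P) = 5*P**(7/2) (p(P) = (P*(5*P**2))*sqrt(P) = (5*P**3)*sqrt(P) = 5*P**(7/2))
p(3)*(-3 + w) = (5*3**(7/2))*(-3 + 0) = (5*(27*sqrt(3)))*(-3) = (135*sqrt(3))*(-3) = -405*sqrt(3)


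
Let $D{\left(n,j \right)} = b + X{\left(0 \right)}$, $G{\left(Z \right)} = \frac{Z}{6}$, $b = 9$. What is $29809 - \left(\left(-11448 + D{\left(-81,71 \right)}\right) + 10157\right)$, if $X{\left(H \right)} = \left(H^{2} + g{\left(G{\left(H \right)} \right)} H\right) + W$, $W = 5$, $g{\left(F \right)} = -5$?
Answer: $31086$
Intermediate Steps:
$G{\left(Z \right)} = \frac{Z}{6}$ ($G{\left(Z \right)} = Z \frac{1}{6} = \frac{Z}{6}$)
$X{\left(H \right)} = 5 + H^{2} - 5 H$ ($X{\left(H \right)} = \left(H^{2} - 5 H\right) + 5 = 5 + H^{2} - 5 H$)
$D{\left(n,j \right)} = 14$ ($D{\left(n,j \right)} = 9 + \left(5 + 0^{2} - 0\right) = 9 + \left(5 + 0 + 0\right) = 9 + 5 = 14$)
$29809 - \left(\left(-11448 + D{\left(-81,71 \right)}\right) + 10157\right) = 29809 - \left(\left(-11448 + 14\right) + 10157\right) = 29809 - \left(-11434 + 10157\right) = 29809 - -1277 = 29809 + 1277 = 31086$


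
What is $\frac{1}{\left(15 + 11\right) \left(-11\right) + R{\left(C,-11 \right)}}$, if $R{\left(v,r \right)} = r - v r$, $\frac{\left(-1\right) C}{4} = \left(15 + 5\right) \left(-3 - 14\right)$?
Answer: $\frac{1}{14663} \approx 6.8199 \cdot 10^{-5}$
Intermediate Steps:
$C = 1360$ ($C = - 4 \left(15 + 5\right) \left(-3 - 14\right) = - 4 \cdot 20 \left(-17\right) = \left(-4\right) \left(-340\right) = 1360$)
$R{\left(v,r \right)} = r - r v$
$\frac{1}{\left(15 + 11\right) \left(-11\right) + R{\left(C,-11 \right)}} = \frac{1}{\left(15 + 11\right) \left(-11\right) - 11 \left(1 - 1360\right)} = \frac{1}{26 \left(-11\right) - 11 \left(1 - 1360\right)} = \frac{1}{-286 - -14949} = \frac{1}{-286 + 14949} = \frac{1}{14663}$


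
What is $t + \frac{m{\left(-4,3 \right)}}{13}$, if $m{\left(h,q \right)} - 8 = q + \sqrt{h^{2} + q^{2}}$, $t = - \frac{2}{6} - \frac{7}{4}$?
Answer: $- \frac{133}{156} \approx -0.85256$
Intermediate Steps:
$t = - \frac{25}{12}$ ($t = \left(-2\right) \frac{1}{6} - \frac{7}{4} = - \frac{1}{3} - \frac{7}{4} = - \frac{25}{12} \approx -2.0833$)
$m{\left(h,q \right)} = 8 + q + \sqrt{h^{2} + q^{2}}$ ($m{\left(h,q \right)} = 8 + \left(q + \sqrt{h^{2} + q^{2}}\right) = 8 + q + \sqrt{h^{2} + q^{2}}$)
$t + \frac{m{\left(-4,3 \right)}}{13} = - \frac{25}{12} + \frac{8 + 3 + \sqrt{\left(-4\right)^{2} + 3^{2}}}{13} = - \frac{25}{12} + \frac{8 + 3 + \sqrt{16 + 9}}{13} = - \frac{25}{12} + \frac{8 + 3 + \sqrt{25}}{13} = - \frac{25}{12} + \frac{8 + 3 + 5}{13} = - \frac{25}{12} + \frac{1}{13} \cdot 16 = - \frac{25}{12} + \frac{16}{13} = - \frac{133}{156}$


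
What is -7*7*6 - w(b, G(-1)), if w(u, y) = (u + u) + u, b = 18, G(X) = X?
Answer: -348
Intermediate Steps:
w(u, y) = 3*u (w(u, y) = 2*u + u = 3*u)
-7*7*6 - w(b, G(-1)) = -7*7*6 - 3*18 = -49*6 - 1*54 = -294 - 54 = -348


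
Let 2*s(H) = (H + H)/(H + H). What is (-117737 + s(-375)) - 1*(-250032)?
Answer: 264591/2 ≈ 1.3230e+5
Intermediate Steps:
s(H) = 1/2 (s(H) = ((H + H)/(H + H))/2 = ((2*H)/((2*H)))/2 = ((2*H)*(1/(2*H)))/2 = (1/2)*1 = 1/2)
(-117737 + s(-375)) - 1*(-250032) = (-117737 + 1/2) - 1*(-250032) = -235473/2 + 250032 = 264591/2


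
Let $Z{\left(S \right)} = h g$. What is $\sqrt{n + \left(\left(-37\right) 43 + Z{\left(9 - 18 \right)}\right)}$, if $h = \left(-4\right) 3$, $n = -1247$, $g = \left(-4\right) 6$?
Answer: $5 i \sqrt{102} \approx 50.497 i$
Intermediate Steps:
$g = -24$
$h = -12$
$Z{\left(S \right)} = 288$ ($Z{\left(S \right)} = \left(-12\right) \left(-24\right) = 288$)
$\sqrt{n + \left(\left(-37\right) 43 + Z{\left(9 - 18 \right)}\right)} = \sqrt{-1247 + \left(\left(-37\right) 43 + 288\right)} = \sqrt{-1247 + \left(-1591 + 288\right)} = \sqrt{-1247 - 1303} = \sqrt{-2550} = 5 i \sqrt{102}$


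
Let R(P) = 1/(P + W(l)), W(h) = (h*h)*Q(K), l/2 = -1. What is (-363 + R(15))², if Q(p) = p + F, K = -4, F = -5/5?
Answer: 3297856/25 ≈ 1.3191e+5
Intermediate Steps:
F = -1 (F = -5*⅕ = -1)
Q(p) = -1 + p (Q(p) = p - 1 = -1 + p)
l = -2 (l = 2*(-1) = -2)
W(h) = -5*h² (W(h) = (h*h)*(-1 - 4) = h²*(-5) = -5*h²)
R(P) = 1/(-20 + P) (R(P) = 1/(P - 5*(-2)²) = 1/(P - 5*4) = 1/(P - 20) = 1/(-20 + P))
(-363 + R(15))² = (-363 + 1/(-20 + 15))² = (-363 + 1/(-5))² = (-363 - ⅕)² = (-1816/5)² = 3297856/25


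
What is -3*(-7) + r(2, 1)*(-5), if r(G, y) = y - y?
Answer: 21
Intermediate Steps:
r(G, y) = 0
-3*(-7) + r(2, 1)*(-5) = -3*(-7) + 0*(-5) = 21 + 0 = 21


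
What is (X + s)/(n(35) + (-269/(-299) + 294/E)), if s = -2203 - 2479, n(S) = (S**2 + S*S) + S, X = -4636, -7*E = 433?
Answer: -603186753/160613315 ≈ -3.7555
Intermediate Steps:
E = -433/7 (E = -1/7*433 = -433/7 ≈ -61.857)
n(S) = S + 2*S**2 (n(S) = (S**2 + S**2) + S = 2*S**2 + S = S + 2*S**2)
s = -4682
(X + s)/(n(35) + (-269/(-299) + 294/E)) = (-4636 - 4682)/(35*(1 + 2*35) + (-269/(-299) + 294/(-433/7))) = -9318/(35*(1 + 70) + (-269*(-1/299) + 294*(-7/433))) = -9318/(35*71 + (269/299 - 2058/433)) = -9318/(2485 - 498865/129467) = -9318/321226630/129467 = -9318*129467/321226630 = -603186753/160613315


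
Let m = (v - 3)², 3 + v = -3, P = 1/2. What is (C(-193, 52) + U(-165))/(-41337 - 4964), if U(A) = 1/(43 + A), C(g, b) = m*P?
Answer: -2470/2824361 ≈ -0.00087453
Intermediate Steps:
P = ½ ≈ 0.50000
v = -6 (v = -3 - 3 = -6)
m = 81 (m = (-6 - 3)² = (-9)² = 81)
C(g, b) = 81/2 (C(g, b) = 81*(½) = 81/2)
(C(-193, 52) + U(-165))/(-41337 - 4964) = (81/2 + 1/(43 - 165))/(-41337 - 4964) = (81/2 + 1/(-122))/(-46301) = (81/2 - 1/122)*(-1/46301) = (2470/61)*(-1/46301) = -2470/2824361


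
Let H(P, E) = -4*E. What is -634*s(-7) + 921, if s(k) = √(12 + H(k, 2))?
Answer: -347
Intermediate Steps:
s(k) = 2 (s(k) = √(12 - 4*2) = √(12 - 8) = √4 = 2)
-634*s(-7) + 921 = -634*2 + 921 = -1268 + 921 = -347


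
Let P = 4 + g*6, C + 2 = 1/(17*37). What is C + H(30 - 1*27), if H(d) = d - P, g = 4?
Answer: -16982/629 ≈ -26.998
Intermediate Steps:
C = -1257/629 (C = -2 + 1/(17*37) = -2 + 1/629 = -1257/629 ≈ -1.9984)
P = 28 (P = 4 + 4*6 = 4 + 24 = 28)
H(d) = -28 + d (H(d) = d - 1*28 = d - 28 = -28 + d)
C + H(30 - 1*27) = -1257/629 + (-28 + (30 - 1*27)) = -1257/629 + (-28 + (30 - 27)) = -1257/629 + (-28 + 3) = -1257/629 - 25 = -16982/629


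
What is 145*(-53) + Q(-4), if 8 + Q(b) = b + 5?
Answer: -7692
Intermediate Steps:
Q(b) = -3 + b (Q(b) = -8 + (b + 5) = -8 + (5 + b) = -3 + b)
145*(-53) + Q(-4) = 145*(-53) + (-3 - 4) = -7685 - 7 = -7692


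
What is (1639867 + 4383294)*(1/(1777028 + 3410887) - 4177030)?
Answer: -130522360198651711289/5187915 ≈ -2.5159e+13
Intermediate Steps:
(1639867 + 4383294)*(1/(1777028 + 3410887) - 4177030) = 6023161*(1/5187915 - 4177030) = 6023161*(-21670076592449/5187915) = -130522360198651711289/5187915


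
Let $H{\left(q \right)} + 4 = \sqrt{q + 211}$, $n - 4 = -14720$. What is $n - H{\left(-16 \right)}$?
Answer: $-14712 - \sqrt{195} \approx -14726.0$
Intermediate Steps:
$n = -14716$ ($n = 4 - 14720 = -14716$)
$H{\left(q \right)} = -4 + \sqrt{211 + q}$ ($H{\left(q \right)} = -4 + \sqrt{q + 211} = -4 + \sqrt{211 + q}$)
$n - H{\left(-16 \right)} = -14716 - \left(-4 + \sqrt{211 - 16}\right) = -14716 - \left(-4 + \sqrt{195}\right) = -14716 + \left(4 - \sqrt{195}\right) = -14712 - \sqrt{195}$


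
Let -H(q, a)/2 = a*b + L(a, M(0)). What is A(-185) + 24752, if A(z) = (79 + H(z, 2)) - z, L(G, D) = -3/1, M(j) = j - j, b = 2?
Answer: 25014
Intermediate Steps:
M(j) = 0
L(G, D) = -3 (L(G, D) = -3*1 = -3)
H(q, a) = 6 - 4*a (H(q, a) = -2*(a*2 - 3) = -2*(2*a - 3) = -2*(-3 + 2*a) = 6 - 4*a)
A(z) = 77 - z (A(z) = (79 + (6 - 4*2)) - z = (79 + (6 - 8)) - z = (79 - 2) - z = 77 - z)
A(-185) + 24752 = (77 - 1*(-185)) + 24752 = (77 + 185) + 24752 = 262 + 24752 = 25014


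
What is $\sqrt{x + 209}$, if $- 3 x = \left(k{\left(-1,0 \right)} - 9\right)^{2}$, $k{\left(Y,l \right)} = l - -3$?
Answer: $\sqrt{197} \approx 14.036$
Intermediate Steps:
$k{\left(Y,l \right)} = 3 + l$ ($k{\left(Y,l \right)} = l + 3 = 3 + l$)
$x = -12$ ($x = - \frac{\left(\left(3 + 0\right) - 9\right)^{2}}{3} = - \frac{\left(3 - 9\right)^{2}}{3} = - \frac{\left(-6\right)^{2}}{3} = \left(- \frac{1}{3}\right) 36 = -12$)
$\sqrt{x + 209} = \sqrt{-12 + 209} = \sqrt{197}$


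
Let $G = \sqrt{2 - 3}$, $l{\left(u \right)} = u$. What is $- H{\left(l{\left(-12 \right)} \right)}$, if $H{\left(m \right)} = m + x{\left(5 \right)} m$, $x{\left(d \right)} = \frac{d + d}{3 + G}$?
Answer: $48 - 12 i \approx 48.0 - 12.0 i$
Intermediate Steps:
$G = i$ ($G = \sqrt{-1} = i \approx 1.0 i$)
$x{\left(d \right)} = \frac{d \left(3 - i\right)}{5}$ ($x{\left(d \right)} = \frac{d + d}{3 + i} = 2 d \frac{3 - i}{10} = \frac{d \left(3 - i\right)}{5}$)
$H{\left(m \right)} = m + m \left(3 - i\right)$ ($H{\left(m \right)} = m + \frac{1}{5} \cdot 5 \left(3 - i\right) m = m + \left(3 - i\right) m = m + m \left(3 - i\right)$)
$- H{\left(l{\left(-12 \right)} \right)} = - \left(-12\right) \left(4 - i\right) = - (-48 + 12 i) = 48 - 12 i$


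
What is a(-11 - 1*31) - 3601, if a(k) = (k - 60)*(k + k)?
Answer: 4967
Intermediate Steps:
a(k) = 2*k*(-60 + k) (a(k) = (-60 + k)*(2*k) = 2*k*(-60 + k))
a(-11 - 1*31) - 3601 = 2*(-11 - 1*31)*(-60 + (-11 - 1*31)) - 3601 = 2*(-11 - 31)*(-60 + (-11 - 31)) - 3601 = 2*(-42)*(-60 - 42) - 3601 = 2*(-42)*(-102) - 3601 = 8568 - 3601 = 4967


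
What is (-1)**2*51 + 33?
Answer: 84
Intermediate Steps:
(-1)**2*51 + 33 = 1*51 + 33 = 51 + 33 = 84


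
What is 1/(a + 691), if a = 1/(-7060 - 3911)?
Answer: 10971/7580960 ≈ 0.0014472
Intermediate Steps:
a = -1/10971 (a = 1/(-10971) = -1/10971 ≈ -9.1149e-5)
1/(a + 691) = 1/(-1/10971 + 691) = 1/(7580960/10971) = 10971/7580960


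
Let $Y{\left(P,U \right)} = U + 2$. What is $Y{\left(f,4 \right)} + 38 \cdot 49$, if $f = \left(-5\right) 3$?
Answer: $1868$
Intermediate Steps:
$f = -15$
$Y{\left(P,U \right)} = 2 + U$
$Y{\left(f,4 \right)} + 38 \cdot 49 = \left(2 + 4\right) + 38 \cdot 49 = 6 + 1862 = 1868$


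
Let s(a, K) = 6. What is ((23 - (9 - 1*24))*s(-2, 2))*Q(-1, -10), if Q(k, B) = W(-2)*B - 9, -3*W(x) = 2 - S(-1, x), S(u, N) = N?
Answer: 988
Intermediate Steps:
W(x) = -⅔ + x/3 (W(x) = -(2 - x)/3 = -⅔ + x/3)
Q(k, B) = -9 - 4*B/3 (Q(k, B) = (-⅔ + (⅓)*(-2))*B - 9 = (-⅔ - ⅔)*B - 9 = -4*B/3 - 9 = -9 - 4*B/3)
((23 - (9 - 1*24))*s(-2, 2))*Q(-1, -10) = ((23 - (9 - 1*24))*6)*(-9 - 4/3*(-10)) = ((23 - (9 - 24))*6)*(-9 + 40/3) = ((23 - 1*(-15))*6)*(13/3) = ((23 + 15)*6)*(13/3) = (38*6)*(13/3) = 228*(13/3) = 988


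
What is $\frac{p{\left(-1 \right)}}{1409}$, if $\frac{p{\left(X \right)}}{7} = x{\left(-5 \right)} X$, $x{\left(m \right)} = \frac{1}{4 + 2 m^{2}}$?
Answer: $- \frac{7}{76086} \approx -9.2001 \cdot 10^{-5}$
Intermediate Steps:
$p{\left(X \right)} = \frac{7 X}{54}$ ($p{\left(X \right)} = 7 \frac{1}{2 \left(2 + \left(-5\right)^{2}\right)} X = 7 \frac{1}{2 \left(2 + 25\right)} X = 7 \frac{1}{2 \cdot 27} X = 7 \cdot \frac{1}{2} \cdot \frac{1}{27} X = 7 \frac{X}{54} = \frac{7 X}{54}$)
$\frac{p{\left(-1 \right)}}{1409} = \frac{\frac{7}{54} \left(-1\right)}{1409} = \frac{1}{1409} \left(- \frac{7}{54}\right) = - \frac{7}{76086}$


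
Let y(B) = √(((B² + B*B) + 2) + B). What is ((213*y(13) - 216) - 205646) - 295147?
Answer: -501009 + 213*√353 ≈ -4.9701e+5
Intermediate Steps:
y(B) = √(2 + B + 2*B²) (y(B) = √(((B² + B²) + 2) + B) = √((2*B² + 2) + B) = √((2 + 2*B²) + B) = √(2 + B + 2*B²))
((213*y(13) - 216) - 205646) - 295147 = ((213*√(2 + 13 + 2*13²) - 216) - 205646) - 295147 = ((213*√(2 + 13 + 2*169) - 216) - 205646) - 295147 = ((213*√(2 + 13 + 338) - 216) - 205646) - 295147 = ((213*√353 - 216) - 205646) - 295147 = ((-216 + 213*√353) - 205646) - 295147 = (-205862 + 213*√353) - 295147 = -501009 + 213*√353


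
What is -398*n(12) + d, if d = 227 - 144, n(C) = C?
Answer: -4693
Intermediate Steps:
d = 83
-398*n(12) + d = -398*12 + 83 = -4776 + 83 = -4693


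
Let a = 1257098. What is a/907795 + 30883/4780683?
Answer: 6037822470919/4339880123985 ≈ 1.3912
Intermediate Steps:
a/907795 + 30883/4780683 = 1257098/907795 + 30883/4780683 = 6037822470919/4339880123985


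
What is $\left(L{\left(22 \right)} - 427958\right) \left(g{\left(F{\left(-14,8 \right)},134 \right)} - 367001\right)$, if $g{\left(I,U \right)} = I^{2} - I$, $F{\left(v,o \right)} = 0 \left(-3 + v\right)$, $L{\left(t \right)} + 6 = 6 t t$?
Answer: $155997445060$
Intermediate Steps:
$L{\left(t \right)} = -6 + 6 t^{2}$ ($L{\left(t \right)} = -6 + 6 t t = -6 + 6 t^{2}$)
$F{\left(v,o \right)} = 0$
$\left(L{\left(22 \right)} - 427958\right) \left(g{\left(F{\left(-14,8 \right)},134 \right)} - 367001\right) = \left(\left(-6 + 6 \cdot 22^{2}\right) - 427958\right) \left(0 \left(-1 + 0\right) - 367001\right) = \left(\left(-6 + 6 \cdot 484\right) - 427958\right) \left(0 \left(-1\right) - 367001\right) = \left(\left(-6 + 2904\right) - 427958\right) \left(0 - 367001\right) = \left(2898 - 427958\right) \left(-367001\right) = \left(-425060\right) \left(-367001\right) = 155997445060$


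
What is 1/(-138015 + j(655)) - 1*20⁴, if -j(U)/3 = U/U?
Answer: -22082880001/138018 ≈ -1.6000e+5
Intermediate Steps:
j(U) = -3 (j(U) = -3*U/U = -3*1 = -3)
1/(-138015 + j(655)) - 1*20⁴ = 1/(-138015 - 3) - 1*20⁴ = 1/(-138018) - 1*160000 = -1/138018 - 160000 = -22082880001/138018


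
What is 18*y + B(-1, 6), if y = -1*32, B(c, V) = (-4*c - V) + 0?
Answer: -578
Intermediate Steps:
B(c, V) = -V - 4*c (B(c, V) = (-V - 4*c) + 0 = -V - 4*c)
y = -32
18*y + B(-1, 6) = 18*(-32) + (-1*6 - 4*(-1)) = -576 + (-6 + 4) = -576 - 2 = -578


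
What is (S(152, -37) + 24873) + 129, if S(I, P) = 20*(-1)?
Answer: 24982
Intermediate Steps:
S(I, P) = -20
(S(152, -37) + 24873) + 129 = (-20 + 24873) + 129 = 24853 + 129 = 24982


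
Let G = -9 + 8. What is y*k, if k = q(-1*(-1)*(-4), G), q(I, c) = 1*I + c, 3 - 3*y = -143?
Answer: -730/3 ≈ -243.33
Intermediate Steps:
G = -1
y = 146/3 (y = 1 - ⅓*(-143) = 1 + 143/3 = 146/3 ≈ 48.667)
q(I, c) = I + c
k = -5 (k = -1*(-1)*(-4) - 1 = 1*(-4) - 1 = -4 - 1 = -5)
y*k = (146/3)*(-5) = -730/3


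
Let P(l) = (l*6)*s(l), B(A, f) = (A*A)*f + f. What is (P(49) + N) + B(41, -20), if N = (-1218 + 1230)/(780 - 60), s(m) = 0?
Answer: -2018399/60 ≈ -33640.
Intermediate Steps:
B(A, f) = f + f*A² (B(A, f) = A²*f + f = f*A² + f = f + f*A²)
P(l) = 0 (P(l) = (l*6)*0 = (6*l)*0 = 0)
N = 1/60 (N = 12/720 = 12*(1/720) = 1/60 ≈ 0.016667)
(P(49) + N) + B(41, -20) = (0 + 1/60) - 20*(1 + 41²) = 1/60 - 20*(1 + 1681) = 1/60 - 20*1682 = 1/60 - 33640 = -2018399/60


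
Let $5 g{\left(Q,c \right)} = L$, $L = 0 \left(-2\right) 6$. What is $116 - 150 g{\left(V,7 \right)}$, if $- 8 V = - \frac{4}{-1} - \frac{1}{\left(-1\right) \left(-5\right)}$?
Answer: $116$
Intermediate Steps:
$V = - \frac{19}{40}$ ($V = - \frac{- \frac{4}{-1} - \frac{1}{\left(-1\right) \left(-5\right)}}{8} = - \frac{\left(-4\right) \left(-1\right) - \frac{1}{5}}{8} = - \frac{4 - \frac{1}{5}}{8} = \left(- \frac{1}{8}\right) \frac{19}{5} = - \frac{19}{40} \approx -0.475$)
$L = 0$ ($L = 0 \cdot 6 = 0$)
$g{\left(Q,c \right)} = 0$ ($g{\left(Q,c \right)} = \frac{1}{5} \cdot 0 = 0$)
$116 - 150 g{\left(V,7 \right)} = 116 - 0 = 116 + 0 = 116$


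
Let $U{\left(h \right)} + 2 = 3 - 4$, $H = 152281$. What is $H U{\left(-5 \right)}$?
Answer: $-456843$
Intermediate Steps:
$U{\left(h \right)} = -3$ ($U{\left(h \right)} = -2 + \left(3 - 4\right) = -2 - 1 = -3$)
$H U{\left(-5 \right)} = 152281 \left(-3\right) = -456843$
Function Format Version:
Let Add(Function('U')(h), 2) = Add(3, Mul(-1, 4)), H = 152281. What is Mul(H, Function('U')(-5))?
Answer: -456843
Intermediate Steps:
Function('U')(h) = -3 (Function('U')(h) = Add(-2, Add(3, Mul(-1, 4))) = Add(-2, Add(3, -4)) = Add(-2, -1) = -3)
Mul(H, Function('U')(-5)) = Mul(152281, -3) = -456843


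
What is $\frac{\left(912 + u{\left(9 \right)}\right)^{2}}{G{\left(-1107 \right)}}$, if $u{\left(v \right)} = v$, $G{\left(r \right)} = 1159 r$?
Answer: $- \frac{94249}{142557} \approx -0.66113$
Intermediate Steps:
$\frac{\left(912 + u{\left(9 \right)}\right)^{2}}{G{\left(-1107 \right)}} = \frac{\left(912 + 9\right)^{2}}{1159 \left(-1107\right)} = \frac{921^{2}}{-1283013} = 848241 \left(- \frac{1}{1283013}\right) = - \frac{94249}{142557}$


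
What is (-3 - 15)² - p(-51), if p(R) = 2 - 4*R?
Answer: 118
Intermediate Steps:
(-3 - 15)² - p(-51) = (-3 - 15)² - (2 - 4*(-51)) = (-18)² - (2 + 204) = 324 - 1*206 = 324 - 206 = 118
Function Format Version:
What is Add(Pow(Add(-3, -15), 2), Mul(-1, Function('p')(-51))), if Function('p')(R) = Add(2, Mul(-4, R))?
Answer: 118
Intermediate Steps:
Add(Pow(Add(-3, -15), 2), Mul(-1, Function('p')(-51))) = Add(Pow(Add(-3, -15), 2), Mul(-1, Add(2, Mul(-4, -51)))) = Add(Pow(-18, 2), Mul(-1, Add(2, 204))) = Add(324, Mul(-1, 206)) = Add(324, -206) = 118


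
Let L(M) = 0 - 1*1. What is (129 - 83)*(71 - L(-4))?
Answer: 3312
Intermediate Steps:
L(M) = -1 (L(M) = 0 - 1 = -1)
(129 - 83)*(71 - L(-4)) = (129 - 83)*(71 - 1*(-1)) = 46*(71 + 1) = 46*72 = 3312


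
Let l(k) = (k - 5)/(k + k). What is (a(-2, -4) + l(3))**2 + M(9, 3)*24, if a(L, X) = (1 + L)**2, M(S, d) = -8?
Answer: -1724/9 ≈ -191.56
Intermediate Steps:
l(k) = (-5 + k)/(2*k) (l(k) = (-5 + k)/((2*k)) = (-5 + k)*(1/(2*k)) = (-5 + k)/(2*k))
(a(-2, -4) + l(3))**2 + M(9, 3)*24 = ((1 - 2)**2 + (1/2)*(-5 + 3)/3)**2 - 8*24 = ((-1)**2 + (1/2)*(1/3)*(-2))**2 - 192 = (1 - 1/3)**2 - 192 = (2/3)**2 - 192 = 4/9 - 192 = -1724/9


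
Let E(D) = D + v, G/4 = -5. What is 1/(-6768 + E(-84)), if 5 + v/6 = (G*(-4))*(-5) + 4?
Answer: -1/9258 ≈ -0.00010801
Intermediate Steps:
G = -20 (G = 4*(-5) = -20)
v = -2406 (v = -30 + 6*(-20*(-4)*(-5) + 4) = -30 + 6*(80*(-5) + 4) = -30 + 6*(-400 + 4) = -30 + 6*(-396) = -30 - 2376 = -2406)
E(D) = -2406 + D (E(D) = D - 2406 = -2406 + D)
1/(-6768 + E(-84)) = 1/(-6768 + (-2406 - 84)) = 1/(-6768 - 2490) = 1/(-9258) = -1/9258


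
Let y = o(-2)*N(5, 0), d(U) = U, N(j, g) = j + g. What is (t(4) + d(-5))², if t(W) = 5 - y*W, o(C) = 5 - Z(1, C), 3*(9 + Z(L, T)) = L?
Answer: 672400/9 ≈ 74711.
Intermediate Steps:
Z(L, T) = -9 + L/3
N(j, g) = g + j
o(C) = 41/3 (o(C) = 5 - (-9 + (⅓)*1) = 5 - (-9 + ⅓) = 5 - 1*(-26/3) = 5 + 26/3 = 41/3)
y = 205/3 (y = 41*(0 + 5)/3 = (41/3)*5 = 205/3 ≈ 68.333)
t(W) = 5 - 205*W/3
(t(4) + d(-5))² = ((5 - 205/3*4) - 5)² = ((5 - 820/3) - 5)² = (-805/3 - 5)² = (-820/3)² = 672400/9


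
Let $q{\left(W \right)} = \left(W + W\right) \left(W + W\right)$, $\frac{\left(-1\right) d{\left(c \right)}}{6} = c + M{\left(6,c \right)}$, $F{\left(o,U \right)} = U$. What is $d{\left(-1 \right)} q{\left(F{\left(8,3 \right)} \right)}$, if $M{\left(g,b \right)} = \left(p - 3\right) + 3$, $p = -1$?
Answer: $432$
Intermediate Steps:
$M{\left(g,b \right)} = -1$ ($M{\left(g,b \right)} = \left(-1 - 3\right) + 3 = -4 + 3 = -1$)
$d{\left(c \right)} = 6 - 6 c$ ($d{\left(c \right)} = - 6 \left(c - 1\right) = - 6 \left(-1 + c\right) = 6 - 6 c$)
$q{\left(W \right)} = 4 W^{2}$ ($q{\left(W \right)} = 2 W 2 W = 4 W^{2}$)
$d{\left(-1 \right)} q{\left(F{\left(8,3 \right)} \right)} = \left(6 - -6\right) 4 \cdot 3^{2} = \left(6 + 6\right) 4 \cdot 9 = 12 \cdot 36 = 432$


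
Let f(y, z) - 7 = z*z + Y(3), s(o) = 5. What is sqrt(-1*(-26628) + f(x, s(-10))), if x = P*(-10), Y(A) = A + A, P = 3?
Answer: sqrt(26666) ≈ 163.30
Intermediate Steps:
Y(A) = 2*A
x = -30 (x = 3*(-10) = -30)
f(y, z) = 13 + z**2 (f(y, z) = 7 + (z*z + 2*3) = 7 + (z**2 + 6) = 7 + (6 + z**2) = 13 + z**2)
sqrt(-1*(-26628) + f(x, s(-10))) = sqrt(-1*(-26628) + (13 + 5**2)) = sqrt(26628 + (13 + 25)) = sqrt(26628 + 38) = sqrt(26666)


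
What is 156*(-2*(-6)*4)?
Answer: 7488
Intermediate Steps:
156*(-2*(-6)*4) = 156*(12*4) = 156*48 = 7488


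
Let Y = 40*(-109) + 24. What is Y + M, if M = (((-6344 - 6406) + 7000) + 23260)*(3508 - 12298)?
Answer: -153917236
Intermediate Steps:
Y = -4336 (Y = -4360 + 24 = -4336)
M = -153912900 (M = ((-12750 + 7000) + 23260)*(-8790) = (-5750 + 23260)*(-8790) = 17510*(-8790) = -153912900)
Y + M = -4336 - 153912900 = -153917236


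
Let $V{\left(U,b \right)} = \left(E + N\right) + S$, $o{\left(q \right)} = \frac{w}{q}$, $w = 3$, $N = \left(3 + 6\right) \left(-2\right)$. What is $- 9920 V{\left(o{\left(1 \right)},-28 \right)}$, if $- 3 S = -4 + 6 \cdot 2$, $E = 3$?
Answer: $\frac{525760}{3} \approx 1.7525 \cdot 10^{5}$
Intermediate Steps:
$N = -18$ ($N = 9 \left(-2\right) = -18$)
$S = - \frac{8}{3}$ ($S = - \frac{-4 + 6 \cdot 2}{3} = - \frac{-4 + 12}{3} = \left(- \frac{1}{3}\right) 8 = - \frac{8}{3} \approx -2.6667$)
$o{\left(q \right)} = \frac{3}{q}$
$V{\left(U,b \right)} = - \frac{53}{3}$ ($V{\left(U,b \right)} = \left(3 - 18\right) - \frac{8}{3} = -15 - \frac{8}{3} = - \frac{53}{3}$)
$- 9920 V{\left(o{\left(1 \right)},-28 \right)} = \left(-9920\right) \left(- \frac{53}{3}\right) = \frac{525760}{3}$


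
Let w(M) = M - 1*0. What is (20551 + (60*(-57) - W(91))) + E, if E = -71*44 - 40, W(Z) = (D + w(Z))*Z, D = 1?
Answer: 5595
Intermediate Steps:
w(M) = M (w(M) = M + 0 = M)
W(Z) = Z*(1 + Z) (W(Z) = (1 + Z)*Z = Z*(1 + Z))
E = -3164 (E = -3124 - 40 = -3164)
(20551 + (60*(-57) - W(91))) + E = (20551 + (60*(-57) - 91*(1 + 91))) - 3164 = (20551 + (-3420 - 91*92)) - 3164 = (20551 + (-3420 - 1*8372)) - 3164 = (20551 + (-3420 - 8372)) - 3164 = (20551 - 11792) - 3164 = 8759 - 3164 = 5595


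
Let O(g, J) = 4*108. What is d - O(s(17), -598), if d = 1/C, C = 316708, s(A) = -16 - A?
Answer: -136817855/316708 ≈ -432.00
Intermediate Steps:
O(g, J) = 432
d = 1/316708 ≈ 3.1575e-6
d - O(s(17), -598) = 1/316708 - 1*432 = 1/316708 - 432 = -136817855/316708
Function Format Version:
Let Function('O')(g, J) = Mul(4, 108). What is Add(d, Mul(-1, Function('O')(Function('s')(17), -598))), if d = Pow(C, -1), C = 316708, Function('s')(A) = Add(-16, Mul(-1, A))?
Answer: Rational(-136817855, 316708) ≈ -432.00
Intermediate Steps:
Function('O')(g, J) = 432
d = Rational(1, 316708) (d = Pow(316708, -1) = Rational(1, 316708) ≈ 3.1575e-6)
Add(d, Mul(-1, Function('O')(Function('s')(17), -598))) = Add(Rational(1, 316708), Mul(-1, 432)) = Add(Rational(1, 316708), -432) = Rational(-136817855, 316708)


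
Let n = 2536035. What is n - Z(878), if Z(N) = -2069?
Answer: 2538104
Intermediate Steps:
n - Z(878) = 2536035 - 1*(-2069) = 2536035 + 2069 = 2538104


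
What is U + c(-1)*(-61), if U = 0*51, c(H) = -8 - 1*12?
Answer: 1220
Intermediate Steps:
c(H) = -20 (c(H) = -8 - 12 = -20)
U = 0
U + c(-1)*(-61) = 0 - 20*(-61) = 0 + 1220 = 1220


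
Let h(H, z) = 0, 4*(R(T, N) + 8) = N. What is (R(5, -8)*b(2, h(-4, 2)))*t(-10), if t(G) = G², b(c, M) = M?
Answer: 0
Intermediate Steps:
R(T, N) = -8 + N/4
(R(5, -8)*b(2, h(-4, 2)))*t(-10) = ((-8 + (¼)*(-8))*0)*(-10)² = ((-8 - 2)*0)*100 = -10*0*100 = 0*100 = 0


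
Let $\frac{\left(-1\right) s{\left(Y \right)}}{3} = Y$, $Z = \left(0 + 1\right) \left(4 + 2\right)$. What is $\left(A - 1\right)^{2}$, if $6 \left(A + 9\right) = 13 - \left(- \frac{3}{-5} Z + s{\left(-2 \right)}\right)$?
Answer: $\frac{80089}{900} \approx 88.988$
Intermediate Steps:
$Z = 6$ ($Z = 1 \cdot 6 = 6$)
$s{\left(Y \right)} = - 3 Y$
$A = - \frac{253}{30}$ ($A = -9 + \frac{13 - \left(- \frac{3}{-5} \cdot 6 - -6\right)}{6} = -9 + \frac{13 - \left(\left(-3\right) \left(- \frac{1}{5}\right) 6 + 6\right)}{6} = -9 + \frac{13 - \left(\frac{3}{5} \cdot 6 + 6\right)}{6} = -9 + \frac{13 - \left(\frac{18}{5} + 6\right)}{6} = -9 + \frac{13 - \frac{48}{5}}{6} = -9 + \frac{1}{6} \cdot \frac{17}{5} = -9 + \frac{17}{30} = - \frac{253}{30} \approx -8.4333$)
$\left(A - 1\right)^{2} = \left(- \frac{253}{30} - 1\right)^{2} = \left(- \frac{283}{30}\right)^{2} = \frac{80089}{900}$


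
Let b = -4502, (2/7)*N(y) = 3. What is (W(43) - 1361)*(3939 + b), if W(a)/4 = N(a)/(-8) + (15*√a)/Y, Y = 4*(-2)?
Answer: 3076795/4 + 8445*√43/2 ≈ 7.9689e+5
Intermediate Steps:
N(y) = 21/2 (N(y) = (7/2)*3 = 21/2)
Y = -8
W(a) = -21/4 - 15*√a/2 (W(a) = 4*((21/2)/(-8) + (15*√a)/(-8)) = 4*((21/2)*(-⅛) + (15*√a)*(-⅛)) = 4*(-21/16 - 15*√a/8) = -21/4 - 15*√a/2)
(W(43) - 1361)*(3939 + b) = ((-21/4 - 15*√43/2) - 1361)*(3939 - 4502) = (-5465/4 - 15*√43/2)*(-563) = 3076795/4 + 8445*√43/2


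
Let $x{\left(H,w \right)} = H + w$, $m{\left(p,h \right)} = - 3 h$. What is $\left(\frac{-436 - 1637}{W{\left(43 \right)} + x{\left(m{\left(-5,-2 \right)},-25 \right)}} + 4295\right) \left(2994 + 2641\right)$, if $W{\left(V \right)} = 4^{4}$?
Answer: $\frac{1908089890}{79} \approx 2.4153 \cdot 10^{7}$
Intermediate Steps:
$W{\left(V \right)} = 256$
$\left(\frac{-436 - 1637}{W{\left(43 \right)} + x{\left(m{\left(-5,-2 \right)},-25 \right)}} + 4295\right) \left(2994 + 2641\right) = \left(\frac{-436 - 1637}{256 - 19} + 4295\right) \left(2994 + 2641\right) = \left(- \frac{2073}{256 + \left(6 - 25\right)} + 4295\right) 5635 = \left(- \frac{2073}{256 - 19} + 4295\right) 5635 = \left(- \frac{2073}{237} + 4295\right) 5635 = \left(\left(-2073\right) \frac{1}{237} + 4295\right) 5635 = \left(- \frac{691}{79} + 4295\right) 5635 = \frac{338614}{79} \cdot 5635 = \frac{1908089890}{79}$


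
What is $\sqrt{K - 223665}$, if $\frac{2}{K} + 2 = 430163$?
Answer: $\frac{i \sqrt{41386632952660143}}{430161} \approx 472.93 i$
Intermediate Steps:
$K = \frac{2}{430161}$ ($K = \frac{2}{-2 + 430163} = \frac{2}{430161} \approx 4.6494 \cdot 10^{-6}$)
$\sqrt{K - 223665} = \sqrt{\frac{2}{430161} - 223665} = \sqrt{- \frac{96211960063}{430161}} = \frac{i \sqrt{41386632952660143}}{430161}$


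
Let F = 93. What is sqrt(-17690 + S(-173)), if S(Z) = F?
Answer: I*sqrt(17597) ≈ 132.65*I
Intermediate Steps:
S(Z) = 93
sqrt(-17690 + S(-173)) = sqrt(-17690 + 93) = sqrt(-17597) = I*sqrt(17597)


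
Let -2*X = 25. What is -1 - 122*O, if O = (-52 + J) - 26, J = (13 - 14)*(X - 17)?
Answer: 5916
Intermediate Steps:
X = -25/2 (X = -½*25 = -25/2 ≈ -12.500)
J = 59/2 (J = (13 - 14)*(-25/2 - 17) = -1*(-59/2) = 59/2 ≈ 29.500)
O = -97/2 (O = (-52 + 59/2) - 26 = -45/2 - 26 = -97/2 ≈ -48.500)
-1 - 122*O = -1 - 122*(-97/2) = -1 + 5917 = 5916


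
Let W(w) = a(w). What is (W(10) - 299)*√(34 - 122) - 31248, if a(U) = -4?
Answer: -31248 - 606*I*√22 ≈ -31248.0 - 2842.4*I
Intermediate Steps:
W(w) = -4
(W(10) - 299)*√(34 - 122) - 31248 = (-4 - 299)*√(34 - 122) - 31248 = -606*I*√22 - 31248 = -31248 - 606*I*√22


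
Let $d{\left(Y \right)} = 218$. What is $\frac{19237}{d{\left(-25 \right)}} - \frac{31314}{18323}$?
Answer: $\frac{345653099}{3994414} \approx 86.534$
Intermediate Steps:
$\frac{19237}{d{\left(-25 \right)}} - \frac{31314}{18323} = \frac{19237}{218} - \frac{31314}{18323} = \frac{345653099}{3994414}$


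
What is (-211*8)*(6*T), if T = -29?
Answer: 293712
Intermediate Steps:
(-211*8)*(6*T) = (-211*8)*(6*(-29)) = -1688*(-174) = 293712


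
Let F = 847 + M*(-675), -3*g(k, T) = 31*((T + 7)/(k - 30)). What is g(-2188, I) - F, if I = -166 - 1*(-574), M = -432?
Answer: -1945929473/6654 ≈ -2.9245e+5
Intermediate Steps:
I = 408 (I = -166 + 574 = 408)
g(k, T) = -31*(7 + T)/(3*(-30 + k)) (g(k, T) = -31*(T + 7)/(k - 30)/3 = -31*(7 + T)/(-30 + k)/3 = -31*(7 + T)/(3*(-30 + k)))
F = 292447 (F = 847 - 432*(-675) = 847 + 291600 = 292447)
g(-2188, I) - F = 31*(-7 - 1*408)/(3*(-30 - 2188)) - 1*292447 = (31/3)*(-7 - 408)/(-2218) - 292447 = (31/3)*(-1/2218)*(-415) - 292447 = 12865/6654 - 292447 = -1945929473/6654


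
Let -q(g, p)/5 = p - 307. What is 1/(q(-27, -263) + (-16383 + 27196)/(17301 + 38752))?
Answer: 56053/159761863 ≈ 0.00035085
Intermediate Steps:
q(g, p) = 1535 - 5*p (q(g, p) = -5*(p - 307) = -5*(-307 + p) = 1535 - 5*p)
1/(q(-27, -263) + (-16383 + 27196)/(17301 + 38752)) = 1/((1535 - 5*(-263)) + (-16383 + 27196)/(17301 + 38752)) = 1/((1535 + 1315) + 10813/56053) = 1/(2850 + 10813*(1/56053)) = 1/(2850 + 10813/56053) = 1/(159761863/56053) = 56053/159761863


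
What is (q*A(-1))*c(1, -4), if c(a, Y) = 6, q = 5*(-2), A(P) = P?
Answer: 60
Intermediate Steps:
q = -10
(q*A(-1))*c(1, -4) = -10*(-1)*6 = 10*6 = 60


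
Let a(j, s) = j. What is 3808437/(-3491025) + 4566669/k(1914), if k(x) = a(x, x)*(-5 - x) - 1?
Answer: -9976873022768/4274139873725 ≈ -2.3342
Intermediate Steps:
k(x) = -1 + x*(-5 - x) (k(x) = x*(-5 - x) - 1 = -1 + x*(-5 - x))
3808437/(-3491025) + 4566669/k(1914) = 3808437/(-3491025) + 4566669/(-1 - 1*1914² - 5*1914) = 3808437*(-1/3491025) + 4566669/(-1 - 1*3663396 - 9570) = -1269479/1163675 + 4566669/(-1 - 3663396 - 9570) = -1269479/1163675 + 4566669/(-3672967) = -1269479/1163675 + 4566669*(-1/3672967) = -1269479/1163675 - 4566669/3672967 = -9976873022768/4274139873725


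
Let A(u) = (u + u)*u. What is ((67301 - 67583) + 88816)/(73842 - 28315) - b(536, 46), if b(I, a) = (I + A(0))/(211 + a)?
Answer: -1649234/11700439 ≈ -0.14095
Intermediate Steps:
A(u) = 2*u² (A(u) = (2*u)*u = 2*u²)
b(I, a) = I/(211 + a) (b(I, a) = (I + 2*0²)/(211 + a) = (I + 2*0)/(211 + a) = (I + 0)/(211 + a) = I/(211 + a))
((67301 - 67583) + 88816)/(73842 - 28315) - b(536, 46) = ((67301 - 67583) + 88816)/(73842 - 28315) - 536/(211 + 46) = (-282 + 88816)/45527 - 536/257 = 88534*(1/45527) - 536/257 = 88534/45527 - 1*536/257 = 88534/45527 - 536/257 = -1649234/11700439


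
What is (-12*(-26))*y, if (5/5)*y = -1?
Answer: -312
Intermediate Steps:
y = -1
(-12*(-26))*y = -12*(-26)*(-1) = 312*(-1) = -312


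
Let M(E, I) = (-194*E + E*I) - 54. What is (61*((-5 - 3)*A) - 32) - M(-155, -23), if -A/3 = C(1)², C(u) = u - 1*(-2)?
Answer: -20437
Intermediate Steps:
C(u) = 2 + u (C(u) = u + 2 = 2 + u)
A = -27 (A = -3*(2 + 1)² = -3*3² = -3*9 = -27)
M(E, I) = -54 - 194*E + E*I
(61*((-5 - 3)*A) - 32) - M(-155, -23) = (61*((-5 - 3)*(-27)) - 32) - (-54 - 194*(-155) - 155*(-23)) = (61*(-8*(-27)) - 32) - (-54 + 30070 + 3565) = (61*216 - 32) - 1*33581 = (13176 - 32) - 33581 = 13144 - 33581 = -20437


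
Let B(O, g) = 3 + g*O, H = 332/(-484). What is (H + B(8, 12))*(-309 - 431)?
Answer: -8803040/121 ≈ -72752.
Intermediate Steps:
H = -83/121 (H = 332*(-1/484) = -83/121 ≈ -0.68595)
B(O, g) = 3 + O*g
(H + B(8, 12))*(-309 - 431) = (-83/121 + (3 + 8*12))*(-309 - 431) = (-83/121 + (3 + 96))*(-740) = (-83/121 + 99)*(-740) = (11896/121)*(-740) = -8803040/121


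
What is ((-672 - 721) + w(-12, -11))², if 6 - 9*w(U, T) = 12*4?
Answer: 17581249/9 ≈ 1.9535e+6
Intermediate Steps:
w(U, T) = -14/3 (w(U, T) = ⅔ - 4*4/3 = ⅔ - ⅑*48 = ⅔ - 16/3 = -14/3)
((-672 - 721) + w(-12, -11))² = ((-672 - 721) - 14/3)² = (-1393 - 14/3)² = (-4193/3)² = 17581249/9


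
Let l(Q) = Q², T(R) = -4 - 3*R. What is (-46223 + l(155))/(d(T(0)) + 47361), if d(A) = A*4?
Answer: -22198/47345 ≈ -0.46886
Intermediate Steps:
d(A) = 4*A
(-46223 + l(155))/(d(T(0)) + 47361) = (-46223 + 155²)/(4*(-4 - 3*0) + 47361) = (-46223 + 24025)/(4*(-4 + 0) + 47361) = -22198/(4*(-4) + 47361) = -22198/(-16 + 47361) = -22198/47345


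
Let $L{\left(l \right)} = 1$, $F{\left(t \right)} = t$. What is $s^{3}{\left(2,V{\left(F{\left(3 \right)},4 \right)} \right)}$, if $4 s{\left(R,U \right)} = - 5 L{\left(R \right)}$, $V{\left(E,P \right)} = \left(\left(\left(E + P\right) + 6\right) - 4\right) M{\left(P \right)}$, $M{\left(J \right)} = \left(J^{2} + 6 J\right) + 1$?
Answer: $- \frac{125}{64} \approx -1.9531$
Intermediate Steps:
$M{\left(J \right)} = 1 + J^{2} + 6 J$
$V{\left(E,P \right)} = \left(1 + P^{2} + 6 P\right) \left(2 + E + P\right)$ ($V{\left(E,P \right)} = \left(\left(\left(E + P\right) + 6\right) - 4\right) \left(1 + P^{2} + 6 P\right) = \left(\left(6 + E + P\right) - 4\right) \left(1 + P^{2} + 6 P\right) = \left(2 + E + P\right) \left(1 + P^{2} + 6 P\right) = \left(1 + P^{2} + 6 P\right) \left(2 + E + P\right)$)
$s{\left(R,U \right)} = - \frac{5}{4}$ ($s{\left(R,U \right)} = \frac{\left(-5\right) 1}{4} = \frac{1}{4} \left(-5\right) = - \frac{5}{4}$)
$s^{3}{\left(2,V{\left(F{\left(3 \right)},4 \right)} \right)} = \left(- \frac{5}{4}\right)^{3} = - \frac{125}{64}$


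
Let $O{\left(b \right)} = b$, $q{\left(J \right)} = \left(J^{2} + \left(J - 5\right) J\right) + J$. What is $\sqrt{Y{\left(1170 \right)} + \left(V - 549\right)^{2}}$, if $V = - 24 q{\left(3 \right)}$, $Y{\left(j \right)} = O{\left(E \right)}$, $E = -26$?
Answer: $\sqrt{480223} \approx 692.98$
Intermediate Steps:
$q{\left(J \right)} = J + J^{2} + J \left(-5 + J\right)$ ($q{\left(J \right)} = \left(J^{2} + \left(-5 + J\right) J\right) + J = \left(J^{2} + J \left(-5 + J\right)\right) + J = J + J^{2} + J \left(-5 + J\right)$)
$Y{\left(j \right)} = -26$
$V = -144$ ($V = - 24 \cdot 2 \cdot 3 \left(-2 + 3\right) = - 24 \cdot 2 \cdot 3 \cdot 1 = \left(-24\right) 6 = -144$)
$\sqrt{Y{\left(1170 \right)} + \left(V - 549\right)^{2}} = \sqrt{-26 + \left(-144 - 549\right)^{2}} = \sqrt{-26 + \left(-693\right)^{2}} = \sqrt{-26 + 480249} = \sqrt{480223}$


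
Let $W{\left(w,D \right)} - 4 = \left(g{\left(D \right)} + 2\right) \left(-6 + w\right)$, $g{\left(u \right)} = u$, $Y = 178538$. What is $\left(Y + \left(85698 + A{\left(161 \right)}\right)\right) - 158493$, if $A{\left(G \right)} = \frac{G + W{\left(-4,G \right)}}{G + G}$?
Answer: $\frac{34047781}{322} \approx 1.0574 \cdot 10^{5}$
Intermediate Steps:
$W{\left(w,D \right)} = 4 + \left(-6 + w\right) \left(2 + D\right)$ ($W{\left(w,D \right)} = 4 + \left(D + 2\right) \left(-6 + w\right) = 4 + \left(2 + D\right) \left(-6 + w\right) = 4 + \left(-6 + w\right) \left(2 + D\right)$)
$A{\left(G \right)} = \frac{-16 - 9 G}{2 G}$ ($A{\left(G \right)} = \frac{G + \left(-8 - 6 G + 2 \left(-4\right) + G \left(-4\right)\right)}{G + G} = \frac{G - \left(16 + 10 G\right)}{2 G} = \left(G - \left(16 + 10 G\right)\right) \frac{1}{2 G} = \left(-16 - 9 G\right) \frac{1}{2 G} = \frac{-16 - 9 G}{2 G}$)
$\left(Y + \left(85698 + A{\left(161 \right)}\right)\right) - 158493 = \left(178538 + \left(85698 - \left(\frac{9}{2} + \frac{8}{161}\right)\right)\right) - 158493 = \left(178538 + \left(85698 - \frac{1465}{322}\right)\right) - 158493 = \left(178538 + \frac{27593291}{322}\right) - 158493 = \frac{85082527}{322} - 158493 = \frac{34047781}{322}$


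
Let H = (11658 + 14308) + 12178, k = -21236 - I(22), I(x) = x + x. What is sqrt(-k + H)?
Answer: 4*sqrt(3714) ≈ 243.77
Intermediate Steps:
I(x) = 2*x
k = -21280 (k = -21236 - 2*22 = -21236 - 1*44 = -21236 - 44 = -21280)
H = 38144 (H = 25966 + 12178 = 38144)
sqrt(-k + H) = sqrt(-1*(-21280) + 38144) = sqrt(21280 + 38144) = sqrt(59424) = 4*sqrt(3714)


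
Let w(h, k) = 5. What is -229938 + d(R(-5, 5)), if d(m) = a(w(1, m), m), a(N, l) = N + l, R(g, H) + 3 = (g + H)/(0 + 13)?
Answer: -229936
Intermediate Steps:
R(g, H) = -3 + H/13 + g/13 (R(g, H) = -3 + (g + H)/(0 + 13) = -3 + (H + g)/13 = -3 + (H + g)*(1/13) = -3 + (H/13 + g/13) = -3 + H/13 + g/13)
d(m) = 5 + m
-229938 + d(R(-5, 5)) = -229938 + (5 + (-3 + (1/13)*5 + (1/13)*(-5))) = -229938 + (5 + (-3 + 5/13 - 5/13)) = -229938 + (5 - 3) = -229938 + 2 = -229936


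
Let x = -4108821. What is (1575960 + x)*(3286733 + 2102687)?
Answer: -13650651730620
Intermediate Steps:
(1575960 + x)*(3286733 + 2102687) = (1575960 - 4108821)*(3286733 + 2102687) = -2532861*5389420 = -13650651730620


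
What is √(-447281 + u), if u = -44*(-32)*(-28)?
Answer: I*√486705 ≈ 697.64*I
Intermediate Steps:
u = -39424 (u = 1408*(-28) = -39424)
√(-447281 + u) = √(-447281 - 39424) = √(-486705) = I*√486705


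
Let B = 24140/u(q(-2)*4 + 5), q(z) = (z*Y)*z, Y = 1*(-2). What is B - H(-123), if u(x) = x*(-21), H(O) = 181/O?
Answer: 1023949/23247 ≈ 44.047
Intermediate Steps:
Y = -2
q(z) = -2*z**2 (q(z) = (z*(-2))*z = (-2*z)*z = -2*z**2)
u(x) = -21*x
B = 24140/567 (B = 24140/((-21*(-2*(-2)**2*4 + 5))) = 24140/((-21*(-2*4*4 + 5))) = 24140/((-21*(-8*4 + 5))) = 24140/((-21*(-32 + 5))) = 24140/((-21*(-27))) = 24140/567 ≈ 42.575)
B - H(-123) = 24140/567 - 181/(-123) = 24140/567 - 181*(-1)/123 = 24140/567 - 1*(-181/123) = 24140/567 + 181/123 = 1023949/23247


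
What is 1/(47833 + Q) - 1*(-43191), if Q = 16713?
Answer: 2787806287/64546 ≈ 43191.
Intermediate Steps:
1/(47833 + Q) - 1*(-43191) = 1/(47833 + 16713) - 1*(-43191) = 1/64546 + 43191 = 2787806287/64546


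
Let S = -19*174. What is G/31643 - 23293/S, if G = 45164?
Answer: 886372583/104611758 ≈ 8.4730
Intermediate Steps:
S = -3306
G/31643 - 23293/S = 45164/31643 - 23293/(-3306) = 45164*(1/31643) - 23293*(-1/3306) = 45164/31643 + 23293/3306 = 886372583/104611758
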